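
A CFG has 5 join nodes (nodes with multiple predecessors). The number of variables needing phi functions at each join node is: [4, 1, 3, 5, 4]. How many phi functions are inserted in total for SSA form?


Total phi functions = sum of phi functions at each join node
= 4 + 1 + 3 + 5 + 4 = 17

17


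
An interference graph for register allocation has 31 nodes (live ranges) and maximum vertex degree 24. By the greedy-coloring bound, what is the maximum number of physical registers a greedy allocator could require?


Greedy coloring never needs more than (max_degree + 1) colors: when coloring a vertex, at most max_degree neighbors are already colored.
Upper bound = 24 + 1 = 25

25


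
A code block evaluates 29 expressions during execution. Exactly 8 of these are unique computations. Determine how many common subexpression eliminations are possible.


CSE count = total expressions - unique expressions
= 29 - 8 = 21

21


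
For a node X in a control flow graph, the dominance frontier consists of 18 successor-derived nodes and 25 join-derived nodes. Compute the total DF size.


DF(X) = direct successor contributions + join point contributions
= 18 + 25 = 43

43


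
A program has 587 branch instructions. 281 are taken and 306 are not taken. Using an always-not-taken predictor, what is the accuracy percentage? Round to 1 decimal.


Predictor: always-not-taken
Correct predictions = 306
Accuracy = 306 / 587 * 100 = 52.1%

52.1


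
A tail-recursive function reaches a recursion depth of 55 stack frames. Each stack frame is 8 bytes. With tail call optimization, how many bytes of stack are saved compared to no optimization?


Without TCO: 55 * 8 = 440 bytes
With TCO: reuse 1 frame = 8 bytes
Savings = 440 - 8 = 432

432


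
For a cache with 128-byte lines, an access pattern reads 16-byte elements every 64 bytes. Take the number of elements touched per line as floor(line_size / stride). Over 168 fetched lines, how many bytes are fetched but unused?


Elements per line = floor(128 / 64) = 2
Bytes used per line = 2 * 16 = 32
Wasted per line = 128 - 32 = 96
Total wasted = 96 * 168 = 16128

16128


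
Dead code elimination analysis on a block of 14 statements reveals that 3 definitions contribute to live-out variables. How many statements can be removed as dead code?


Dead code = total statements - live definitions
= 14 - 3 = 11

11


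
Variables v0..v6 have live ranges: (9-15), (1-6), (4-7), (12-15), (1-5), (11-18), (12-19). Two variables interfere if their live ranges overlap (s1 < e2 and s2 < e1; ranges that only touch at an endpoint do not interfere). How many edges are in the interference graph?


Check all pairs for overlapping intervals.
Two intervals (s1,e1) and (s2,e2) overlap if s1 < e2 and s2 < e1.
v0 (9-15) vs v1..v6: overlaps v3, v5, v6 -> 3
v1 (1-6) vs v2..v6: overlaps v2, v4 -> 2
v2 (4-7) vs v3..v6: overlaps v4 -> 1
v3 (12-15) vs v4..v6: overlaps v5, v6 -> 2
v4 (1-5) vs v5..v6: overlaps none -> 0
v5 (11-18) vs v6: overlaps v6 -> 1
Total overlapping pairs = 3 + 2 + 1 + 2 + 0 + 1 = 9

9


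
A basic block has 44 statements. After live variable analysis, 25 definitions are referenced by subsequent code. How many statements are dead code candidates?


Dead code = total statements - live definitions
= 44 - 25 = 19

19


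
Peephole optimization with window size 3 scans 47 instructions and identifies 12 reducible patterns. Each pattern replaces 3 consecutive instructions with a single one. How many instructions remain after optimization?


Each match removes 2 instructions.
Total removed = 12 * 2 = 24
Remaining = 47 - 24 = 23

23


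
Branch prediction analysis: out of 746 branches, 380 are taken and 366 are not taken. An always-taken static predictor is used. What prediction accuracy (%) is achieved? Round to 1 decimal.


Predictor: always-taken
Correct predictions = 380
Accuracy = 380 / 746 * 100 = 50.9%

50.9


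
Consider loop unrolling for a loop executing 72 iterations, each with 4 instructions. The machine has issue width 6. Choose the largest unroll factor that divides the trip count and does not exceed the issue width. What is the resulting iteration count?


Largest divisor of 72 <= 6 is 6
New iterations = 72 / 6 = 12

12


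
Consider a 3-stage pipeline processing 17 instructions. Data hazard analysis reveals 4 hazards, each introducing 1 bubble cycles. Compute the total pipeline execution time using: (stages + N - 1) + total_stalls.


Base cycles = 3 + 17 - 1 = 19
Total stalls = 4 * 1 = 4
Total = 19 + 4 = 23

23


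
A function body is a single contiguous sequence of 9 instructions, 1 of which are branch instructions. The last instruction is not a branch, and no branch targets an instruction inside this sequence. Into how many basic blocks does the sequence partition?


With no in-sequence branch targets, the leaders are the first instruction plus the instruction after each branch.
Number of basic blocks = branches + 1
= 1 + 1 = 2

2


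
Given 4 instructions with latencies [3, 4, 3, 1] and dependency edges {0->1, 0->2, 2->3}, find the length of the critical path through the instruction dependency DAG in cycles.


Compute longest path through dependency graph: dist(Ik) = max over predecessors of dist + latency(Ik).
dist(I0) = latency 3 = 3
dist(I1) = dist(I0) + 4 = 3 + 4 = 7
dist(I2) = dist(I0) + 3 = 3 + 3 = 6
dist(I3) = dist(I2) + 1 = 6 + 1 = 7
Critical path = max dist = 7

7


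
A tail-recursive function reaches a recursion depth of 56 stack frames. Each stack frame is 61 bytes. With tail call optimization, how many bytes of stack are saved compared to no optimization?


Without TCO: 56 * 61 = 3416 bytes
With TCO: reuse 1 frame = 61 bytes
Savings = 3416 - 61 = 3355

3355


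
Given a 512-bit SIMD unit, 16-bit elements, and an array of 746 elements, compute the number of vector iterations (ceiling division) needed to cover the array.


Width = 512 / 16 = 32 elements per vector op
Iterations = ceil(746 / 32) = 24

24


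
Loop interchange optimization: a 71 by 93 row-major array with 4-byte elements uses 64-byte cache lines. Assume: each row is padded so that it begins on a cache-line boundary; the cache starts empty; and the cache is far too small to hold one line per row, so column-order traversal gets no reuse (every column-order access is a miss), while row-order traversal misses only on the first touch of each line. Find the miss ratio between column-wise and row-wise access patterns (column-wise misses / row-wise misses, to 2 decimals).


Each row occupies 93 * 4 = 372 bytes and starts on a line boundary, so it spans ceil(372 / 64) = 6 cache lines.
Row-major traversal misses (one per line touched): 71 * ceil(93 * 4 / 64) = 426
Column-major traversal misses (no reuse, every access misses): 71 * 93 = 6603
Ratio = 6603 / 426 = 15.5

15.5


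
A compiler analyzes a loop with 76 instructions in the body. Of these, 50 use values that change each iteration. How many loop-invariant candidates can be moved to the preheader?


Invariant candidates = total - loop-dependent
= 76 - 50 = 26

26


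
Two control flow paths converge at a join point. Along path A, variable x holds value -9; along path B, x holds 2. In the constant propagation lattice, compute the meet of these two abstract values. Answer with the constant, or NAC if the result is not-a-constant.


Meet operation: if both paths give the same constant, result is that constant; if they differ, result is NAC (not-a-constant).
Path A: -9, Path B: 2 -> differ
Result: not-a-constant -> NAC

NAC


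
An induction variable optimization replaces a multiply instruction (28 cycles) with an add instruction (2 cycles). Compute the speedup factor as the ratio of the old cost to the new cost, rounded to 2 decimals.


Ratio = mult_cost / add_cost = 28 / 2 = 14.0

14.0


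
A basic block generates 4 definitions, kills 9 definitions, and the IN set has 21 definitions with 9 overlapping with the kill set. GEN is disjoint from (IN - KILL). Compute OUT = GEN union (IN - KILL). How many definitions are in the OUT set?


IN - KILL: 21 - 9 = 12 surviving definitions
OUT = GEN + surviving = 4 + 12 = 16

16


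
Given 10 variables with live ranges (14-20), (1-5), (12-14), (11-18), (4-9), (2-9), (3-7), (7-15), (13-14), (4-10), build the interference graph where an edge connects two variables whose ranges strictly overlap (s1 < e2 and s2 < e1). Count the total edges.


Check all pairs for overlapping intervals.
Two intervals (s1,e1) and (s2,e2) overlap if s1 < e2 and s2 < e1.
v0 (14-20) vs v1..v9: overlaps v3, v7 -> 2
v1 (1-5) vs v2..v9: overlaps v4, v5, v6, v9 -> 4
v2 (12-14) vs v3..v9: overlaps v3, v7, v8 -> 3
v3 (11-18) vs v4..v9: overlaps v7, v8 -> 2
v4 (4-9) vs v5..v9: overlaps v5, v6, v7, v9 -> 4
v5 (2-9) vs v6..v9: overlaps v6, v7, v9 -> 3
v6 (3-7) vs v7..v9: overlaps v9 -> 1
v7 (7-15) vs v8..v9: overlaps v8, v9 -> 2
v8 (13-14) vs v9: overlaps none -> 0
Total overlapping pairs = 2 + 4 + 3 + 2 + 4 + 3 + 1 + 2 + 0 = 21

21


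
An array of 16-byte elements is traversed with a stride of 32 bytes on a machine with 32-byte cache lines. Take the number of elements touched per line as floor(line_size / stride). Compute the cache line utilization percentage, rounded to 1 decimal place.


Elements per cache line = floor(32 / 32) = 1
Bytes used = 1 * 16 = 16
Utilization = 16 / 32 * 100 = 50.0%

50.0


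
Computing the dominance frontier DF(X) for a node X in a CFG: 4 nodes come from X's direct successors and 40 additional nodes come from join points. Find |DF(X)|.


DF(X) = direct successor contributions + join point contributions
= 4 + 40 = 44

44


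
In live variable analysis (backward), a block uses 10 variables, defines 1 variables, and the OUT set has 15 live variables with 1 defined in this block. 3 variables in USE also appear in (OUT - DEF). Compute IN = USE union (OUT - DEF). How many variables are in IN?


OUT - DEF: 15 - 1 = 14
|IN| = |USE| + |OUT - DEF| - |USE ∩ (OUT - DEF)| = 10 + 14 - 3 = 21

21


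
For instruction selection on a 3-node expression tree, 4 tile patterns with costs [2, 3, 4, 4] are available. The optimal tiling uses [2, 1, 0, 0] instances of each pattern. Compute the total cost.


Total cost = sum(count_i * cost_i)
= 2*2 + 1*3 + 0*4 + 0*4
= 7

7


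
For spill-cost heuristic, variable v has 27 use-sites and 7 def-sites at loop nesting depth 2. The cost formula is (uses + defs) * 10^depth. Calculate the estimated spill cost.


uses + defs = 27 + 7 = 34
10^2 = 100
Spill cost = 34 * 100 = 3400

3400


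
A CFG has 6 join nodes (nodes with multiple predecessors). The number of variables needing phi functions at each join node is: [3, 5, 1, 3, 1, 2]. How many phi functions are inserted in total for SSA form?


Total phi functions = sum of phi functions at each join node
= 3 + 5 + 1 + 3 + 1 + 2 = 15

15


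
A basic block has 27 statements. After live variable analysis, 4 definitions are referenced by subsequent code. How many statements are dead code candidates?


Dead code = total statements - live definitions
= 27 - 4 = 23

23


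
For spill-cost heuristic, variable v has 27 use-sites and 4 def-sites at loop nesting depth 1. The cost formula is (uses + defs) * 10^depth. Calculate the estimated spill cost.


uses + defs = 27 + 4 = 31
10^1 = 10
Spill cost = 31 * 10 = 310

310


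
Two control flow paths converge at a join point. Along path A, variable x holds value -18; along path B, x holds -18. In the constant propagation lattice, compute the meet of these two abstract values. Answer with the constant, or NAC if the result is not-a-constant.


Meet operation: if both paths give the same constant, result is that constant; if they differ, result is NAC (not-a-constant).
Path A: -18, Path B: -18 -> equal
Result: constant -> -18

-18


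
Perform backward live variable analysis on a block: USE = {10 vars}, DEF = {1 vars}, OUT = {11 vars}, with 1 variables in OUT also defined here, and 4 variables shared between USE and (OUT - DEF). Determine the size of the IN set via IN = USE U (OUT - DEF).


OUT - DEF: 11 - 1 = 10
|IN| = |USE| + |OUT - DEF| - |USE ∩ (OUT - DEF)| = 10 + 10 - 4 = 16

16


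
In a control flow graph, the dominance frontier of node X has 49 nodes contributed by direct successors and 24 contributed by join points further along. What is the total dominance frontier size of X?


DF(X) = direct successor contributions + join point contributions
= 49 + 24 = 73

73


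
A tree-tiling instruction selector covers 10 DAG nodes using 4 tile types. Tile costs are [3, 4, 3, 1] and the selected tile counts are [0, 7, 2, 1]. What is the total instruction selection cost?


Total cost = sum(count_i * cost_i)
= 0*3 + 7*4 + 2*3 + 1*1
= 35

35


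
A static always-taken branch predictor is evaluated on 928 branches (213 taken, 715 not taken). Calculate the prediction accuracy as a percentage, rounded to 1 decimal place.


Predictor: always-taken
Correct predictions = 213
Accuracy = 213 / 928 * 100 = 23.0%

23.0


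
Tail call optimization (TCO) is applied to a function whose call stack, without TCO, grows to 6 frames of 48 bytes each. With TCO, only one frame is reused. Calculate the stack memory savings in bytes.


Without TCO: 6 * 48 = 288 bytes
With TCO: reuse 1 frame = 48 bytes
Savings = 288 - 48 = 240

240


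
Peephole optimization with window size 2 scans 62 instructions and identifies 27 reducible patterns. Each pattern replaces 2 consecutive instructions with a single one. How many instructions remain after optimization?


Each match removes 1 instructions.
Total removed = 27 * 1 = 27
Remaining = 62 - 27 = 35

35


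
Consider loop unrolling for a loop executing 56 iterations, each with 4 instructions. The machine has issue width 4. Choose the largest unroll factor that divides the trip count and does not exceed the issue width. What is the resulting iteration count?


Largest divisor of 56 <= 4 is 4
New iterations = 56 / 4 = 14

14


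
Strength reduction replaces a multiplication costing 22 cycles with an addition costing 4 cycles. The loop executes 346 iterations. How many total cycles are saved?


Per-iteration saving = 22 - 4 = 18
Total saved = 346 * 18 = 6228

6228


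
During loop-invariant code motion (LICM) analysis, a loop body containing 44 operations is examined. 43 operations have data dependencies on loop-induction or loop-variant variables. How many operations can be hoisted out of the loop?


Invariant candidates = total - loop-dependent
= 44 - 43 = 1

1


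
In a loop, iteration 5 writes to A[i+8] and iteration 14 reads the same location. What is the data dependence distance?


Distance = read iteration - write iteration
= 14 - 5 = 9

9


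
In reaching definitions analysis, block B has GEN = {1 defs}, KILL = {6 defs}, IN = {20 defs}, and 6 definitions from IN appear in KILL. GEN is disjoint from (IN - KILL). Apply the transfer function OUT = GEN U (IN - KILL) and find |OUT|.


IN - KILL: 20 - 6 = 14 surviving definitions
OUT = GEN + surviving = 1 + 14 = 15

15


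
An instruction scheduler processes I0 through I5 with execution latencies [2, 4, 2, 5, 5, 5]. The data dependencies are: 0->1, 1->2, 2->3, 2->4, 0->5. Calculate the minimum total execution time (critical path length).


Compute longest path through dependency graph: dist(Ik) = max over predecessors of dist + latency(Ik).
dist(I0) = latency 2 = 2
dist(I1) = dist(I0) + 4 = 2 + 4 = 6
dist(I2) = dist(I1) + 2 = 6 + 2 = 8
dist(I3) = dist(I2) + 5 = 8 + 5 = 13
dist(I4) = dist(I2) + 5 = 8 + 5 = 13
dist(I5) = dist(I0) + 5 = 2 + 5 = 7
Critical path = max dist = 13

13


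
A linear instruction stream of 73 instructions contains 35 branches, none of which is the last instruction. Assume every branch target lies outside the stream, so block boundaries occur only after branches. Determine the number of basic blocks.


With no in-sequence branch targets, the leaders are the first instruction plus the instruction after each branch.
Number of basic blocks = branches + 1
= 35 + 1 = 36

36


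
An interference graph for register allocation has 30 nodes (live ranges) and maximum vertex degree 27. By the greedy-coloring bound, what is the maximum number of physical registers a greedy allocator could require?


Greedy coloring never needs more than (max_degree + 1) colors: when coloring a vertex, at most max_degree neighbors are already colored.
Upper bound = 27 + 1 = 28

28


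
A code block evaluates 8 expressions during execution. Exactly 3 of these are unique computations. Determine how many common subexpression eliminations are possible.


CSE count = total expressions - unique expressions
= 8 - 3 = 5

5


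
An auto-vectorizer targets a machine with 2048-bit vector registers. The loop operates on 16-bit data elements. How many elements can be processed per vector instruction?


Width = SIMD bits / data type bits
= 2048 / 16 = 128

128


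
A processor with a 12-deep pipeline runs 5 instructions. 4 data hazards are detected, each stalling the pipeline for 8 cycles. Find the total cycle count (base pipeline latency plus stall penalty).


Base cycles = 12 + 5 - 1 = 16
Total stalls = 4 * 8 = 32
Total = 16 + 32 = 48

48


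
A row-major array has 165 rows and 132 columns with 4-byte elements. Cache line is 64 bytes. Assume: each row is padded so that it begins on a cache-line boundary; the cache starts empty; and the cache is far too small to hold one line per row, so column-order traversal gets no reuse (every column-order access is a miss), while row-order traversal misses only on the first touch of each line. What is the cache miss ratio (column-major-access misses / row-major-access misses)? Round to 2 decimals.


Each row occupies 132 * 4 = 528 bytes and starts on a line boundary, so it spans ceil(528 / 64) = 9 cache lines.
Row-major traversal misses (one per line touched): 165 * ceil(132 * 4 / 64) = 1485
Column-major traversal misses (no reuse, every access misses): 165 * 132 = 21780
Ratio = 21780 / 1485 = 14.67

14.67


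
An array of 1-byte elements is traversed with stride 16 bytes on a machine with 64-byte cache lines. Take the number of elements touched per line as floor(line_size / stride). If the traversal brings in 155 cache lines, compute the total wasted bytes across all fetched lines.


Elements per line = floor(64 / 16) = 4
Bytes used per line = 4 * 1 = 4
Wasted per line = 64 - 4 = 60
Total wasted = 60 * 155 = 9300

9300


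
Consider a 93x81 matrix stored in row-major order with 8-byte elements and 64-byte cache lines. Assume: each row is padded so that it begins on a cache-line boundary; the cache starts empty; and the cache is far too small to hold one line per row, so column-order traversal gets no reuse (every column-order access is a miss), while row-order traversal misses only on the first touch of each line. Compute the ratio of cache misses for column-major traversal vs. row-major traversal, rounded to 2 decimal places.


Each row occupies 81 * 8 = 648 bytes and starts on a line boundary, so it spans ceil(648 / 64) = 11 cache lines.
Row-major traversal misses (one per line touched): 93 * ceil(81 * 8 / 64) = 1023
Column-major traversal misses (no reuse, every access misses): 93 * 81 = 7533
Ratio = 7533 / 1023 = 7.36

7.36


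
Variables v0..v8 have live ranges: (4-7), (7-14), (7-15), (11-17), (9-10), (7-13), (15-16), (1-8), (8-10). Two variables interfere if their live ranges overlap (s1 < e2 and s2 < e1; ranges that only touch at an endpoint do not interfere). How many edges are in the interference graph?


Check all pairs for overlapping intervals.
Two intervals (s1,e1) and (s2,e2) overlap if s1 < e2 and s2 < e1.
v0 (4-7) vs v1..v8: overlaps v7 -> 1
v1 (7-14) vs v2..v8: overlaps v2, v3, v4, v5, v7, v8 -> 6
v2 (7-15) vs v3..v8: overlaps v3, v4, v5, v7, v8 -> 5
v3 (11-17) vs v4..v8: overlaps v5, v6 -> 2
v4 (9-10) vs v5..v8: overlaps v5, v8 -> 2
v5 (7-13) vs v6..v8: overlaps v7, v8 -> 2
v6 (15-16) vs v7..v8: overlaps none -> 0
v7 (1-8) vs v8: overlaps none -> 0
Total overlapping pairs = 1 + 6 + 5 + 2 + 2 + 2 + 0 + 0 = 18

18


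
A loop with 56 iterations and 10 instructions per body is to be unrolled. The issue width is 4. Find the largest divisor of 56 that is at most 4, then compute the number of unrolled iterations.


Largest divisor of 56 <= 4 is 4
New iterations = 56 / 4 = 14

14


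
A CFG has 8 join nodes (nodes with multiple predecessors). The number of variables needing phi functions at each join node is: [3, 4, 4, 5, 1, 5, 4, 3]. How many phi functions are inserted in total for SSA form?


Total phi functions = sum of phi functions at each join node
= 3 + 4 + 4 + 5 + 1 + 5 + 4 + 3 = 29

29


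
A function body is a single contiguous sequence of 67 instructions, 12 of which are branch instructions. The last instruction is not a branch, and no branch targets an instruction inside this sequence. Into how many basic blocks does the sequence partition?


With no in-sequence branch targets, the leaders are the first instruction plus the instruction after each branch.
Number of basic blocks = branches + 1
= 12 + 1 = 13

13


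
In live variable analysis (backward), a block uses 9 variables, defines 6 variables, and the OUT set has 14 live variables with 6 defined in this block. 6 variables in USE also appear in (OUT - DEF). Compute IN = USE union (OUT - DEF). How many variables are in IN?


OUT - DEF: 14 - 6 = 8
|IN| = |USE| + |OUT - DEF| - |USE ∩ (OUT - DEF)| = 9 + 8 - 6 = 11

11


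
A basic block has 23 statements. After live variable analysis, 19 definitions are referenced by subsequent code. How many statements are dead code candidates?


Dead code = total statements - live definitions
= 23 - 19 = 4

4


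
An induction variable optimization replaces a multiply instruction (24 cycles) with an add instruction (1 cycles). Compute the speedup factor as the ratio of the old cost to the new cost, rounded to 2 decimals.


Ratio = mult_cost / add_cost = 24 / 1 = 24.0

24.0


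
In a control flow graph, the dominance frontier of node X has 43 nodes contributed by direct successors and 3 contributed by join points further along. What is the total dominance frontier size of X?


DF(X) = direct successor contributions + join point contributions
= 43 + 3 = 46

46


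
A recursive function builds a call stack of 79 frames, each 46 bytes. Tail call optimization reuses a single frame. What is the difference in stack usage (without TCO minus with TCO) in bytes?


Without TCO: 79 * 46 = 3634 bytes
With TCO: reuse 1 frame = 46 bytes
Savings = 3634 - 46 = 3588

3588


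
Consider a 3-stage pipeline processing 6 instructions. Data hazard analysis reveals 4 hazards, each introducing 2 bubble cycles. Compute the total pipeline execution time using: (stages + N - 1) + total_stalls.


Base cycles = 3 + 6 - 1 = 8
Total stalls = 4 * 2 = 8
Total = 8 + 8 = 16

16


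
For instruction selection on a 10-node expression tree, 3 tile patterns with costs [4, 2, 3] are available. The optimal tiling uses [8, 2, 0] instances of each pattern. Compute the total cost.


Total cost = sum(count_i * cost_i)
= 8*4 + 2*2 + 0*3
= 36

36


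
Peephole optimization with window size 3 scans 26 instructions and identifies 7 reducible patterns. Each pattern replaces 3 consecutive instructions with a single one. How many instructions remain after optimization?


Each match removes 2 instructions.
Total removed = 7 * 2 = 14
Remaining = 26 - 14 = 12

12


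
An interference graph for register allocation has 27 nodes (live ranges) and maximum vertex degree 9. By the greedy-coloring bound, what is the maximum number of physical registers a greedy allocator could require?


Greedy coloring never needs more than (max_degree + 1) colors: when coloring a vertex, at most max_degree neighbors are already colored.
Upper bound = 9 + 1 = 10

10


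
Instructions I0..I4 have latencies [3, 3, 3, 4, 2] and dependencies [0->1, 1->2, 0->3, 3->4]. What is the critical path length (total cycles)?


Compute longest path through dependency graph: dist(Ik) = max over predecessors of dist + latency(Ik).
dist(I0) = latency 3 = 3
dist(I1) = dist(I0) + 3 = 3 + 3 = 6
dist(I2) = dist(I1) + 3 = 6 + 3 = 9
dist(I3) = dist(I0) + 4 = 3 + 4 = 7
dist(I4) = dist(I3) + 2 = 7 + 2 = 9
Critical path = max dist = 9

9


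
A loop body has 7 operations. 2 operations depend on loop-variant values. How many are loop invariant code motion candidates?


Invariant candidates = total - loop-dependent
= 7 - 2 = 5

5


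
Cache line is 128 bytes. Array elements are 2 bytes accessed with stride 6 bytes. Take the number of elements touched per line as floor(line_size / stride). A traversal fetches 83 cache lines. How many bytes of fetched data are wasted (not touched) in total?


Elements per line = floor(128 / 6) = 21
Bytes used per line = 21 * 2 = 42
Wasted per line = 128 - 42 = 86
Total wasted = 86 * 83 = 7138

7138


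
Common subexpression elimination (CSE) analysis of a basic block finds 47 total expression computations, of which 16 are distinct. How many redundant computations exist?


CSE count = total expressions - unique expressions
= 47 - 16 = 31

31


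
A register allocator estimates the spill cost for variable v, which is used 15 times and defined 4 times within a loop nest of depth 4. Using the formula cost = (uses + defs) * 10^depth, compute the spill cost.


uses + defs = 15 + 4 = 19
10^4 = 10000
Spill cost = 19 * 10000 = 190000

190000


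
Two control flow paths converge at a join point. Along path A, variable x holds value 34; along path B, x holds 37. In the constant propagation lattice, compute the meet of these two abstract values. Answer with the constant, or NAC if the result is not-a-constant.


Meet operation: if both paths give the same constant, result is that constant; if they differ, result is NAC (not-a-constant).
Path A: 34, Path B: 37 -> differ
Result: not-a-constant -> NAC

NAC


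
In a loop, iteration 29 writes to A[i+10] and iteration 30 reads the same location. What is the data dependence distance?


Distance = read iteration - write iteration
= 30 - 29 = 1

1


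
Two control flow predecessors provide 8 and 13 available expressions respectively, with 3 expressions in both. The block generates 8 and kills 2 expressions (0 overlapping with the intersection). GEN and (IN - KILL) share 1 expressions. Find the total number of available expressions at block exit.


IN = intersection of predecessors = 3
IN - KILL = 3 - 0 = 3
|OUT| = |GEN| + |IN - KILL| - |GEN ∩ (IN - KILL)| = 8 + 3 - 1 = 10

10


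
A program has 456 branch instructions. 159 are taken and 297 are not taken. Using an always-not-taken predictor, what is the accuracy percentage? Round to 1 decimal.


Predictor: always-not-taken
Correct predictions = 297
Accuracy = 297 / 456 * 100 = 65.1%

65.1


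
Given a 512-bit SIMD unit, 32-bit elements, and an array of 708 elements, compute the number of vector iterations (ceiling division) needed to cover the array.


Width = 512 / 32 = 16 elements per vector op
Iterations = ceil(708 / 16) = 45

45


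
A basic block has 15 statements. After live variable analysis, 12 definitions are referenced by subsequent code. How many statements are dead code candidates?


Dead code = total statements - live definitions
= 15 - 12 = 3

3


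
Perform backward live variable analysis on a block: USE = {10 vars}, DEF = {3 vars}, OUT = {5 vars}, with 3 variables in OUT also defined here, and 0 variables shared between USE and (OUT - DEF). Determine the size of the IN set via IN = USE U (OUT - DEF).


OUT - DEF: 5 - 3 = 2
|IN| = |USE| + |OUT - DEF| - |USE ∩ (OUT - DEF)| = 10 + 2 - 0 = 12

12


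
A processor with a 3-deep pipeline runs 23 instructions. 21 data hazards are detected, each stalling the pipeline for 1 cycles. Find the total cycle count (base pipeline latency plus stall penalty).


Base cycles = 3 + 23 - 1 = 25
Total stalls = 21 * 1 = 21
Total = 25 + 21 = 46

46


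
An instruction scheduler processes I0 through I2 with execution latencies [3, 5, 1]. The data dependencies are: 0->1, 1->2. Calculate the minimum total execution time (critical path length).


Compute longest path through dependency graph: dist(Ik) = max over predecessors of dist + latency(Ik).
dist(I0) = latency 3 = 3
dist(I1) = dist(I0) + 5 = 3 + 5 = 8
dist(I2) = dist(I1) + 1 = 8 + 1 = 9
Critical path = max dist = 9

9


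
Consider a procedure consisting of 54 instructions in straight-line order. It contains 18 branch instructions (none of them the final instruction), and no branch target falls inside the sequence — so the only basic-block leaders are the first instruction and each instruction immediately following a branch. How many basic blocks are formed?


With no in-sequence branch targets, the leaders are the first instruction plus the instruction after each branch.
Number of basic blocks = branches + 1
= 18 + 1 = 19

19


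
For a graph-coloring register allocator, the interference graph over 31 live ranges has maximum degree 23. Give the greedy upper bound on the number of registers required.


Greedy coloring never needs more than (max_degree + 1) colors: when coloring a vertex, at most max_degree neighbors are already colored.
Upper bound = 23 + 1 = 24

24


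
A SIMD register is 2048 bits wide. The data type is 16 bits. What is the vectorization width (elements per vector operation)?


Width = SIMD bits / data type bits
= 2048 / 16 = 128

128


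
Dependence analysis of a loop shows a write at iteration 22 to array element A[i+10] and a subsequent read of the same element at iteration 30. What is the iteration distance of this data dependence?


Distance = read iteration - write iteration
= 30 - 22 = 8

8


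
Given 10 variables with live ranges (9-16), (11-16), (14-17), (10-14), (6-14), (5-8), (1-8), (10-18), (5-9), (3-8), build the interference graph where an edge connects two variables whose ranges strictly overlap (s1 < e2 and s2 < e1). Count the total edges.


Check all pairs for overlapping intervals.
Two intervals (s1,e1) and (s2,e2) overlap if s1 < e2 and s2 < e1.
v0 (9-16) vs v1..v9: overlaps v1, v2, v3, v4, v7 -> 5
v1 (11-16) vs v2..v9: overlaps v2, v3, v4, v7 -> 4
v2 (14-17) vs v3..v9: overlaps v7 -> 1
v3 (10-14) vs v4..v9: overlaps v4, v7 -> 2
v4 (6-14) vs v5..v9: overlaps v5, v6, v7, v8, v9 -> 5
v5 (5-8) vs v6..v9: overlaps v6, v8, v9 -> 3
v6 (1-8) vs v7..v9: overlaps v8, v9 -> 2
v7 (10-18) vs v8..v9: overlaps none -> 0
v8 (5-9) vs v9: overlaps v9 -> 1
Total overlapping pairs = 5 + 4 + 1 + 2 + 5 + 3 + 2 + 0 + 1 = 23

23


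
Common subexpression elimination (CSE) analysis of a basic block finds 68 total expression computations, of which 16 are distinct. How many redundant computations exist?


CSE count = total expressions - unique expressions
= 68 - 16 = 52

52


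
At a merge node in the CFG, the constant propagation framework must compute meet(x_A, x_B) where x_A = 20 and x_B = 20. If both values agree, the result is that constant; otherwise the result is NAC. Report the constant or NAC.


Meet operation: if both paths give the same constant, result is that constant; if they differ, result is NAC (not-a-constant).
Path A: 20, Path B: 20 -> equal
Result: constant -> 20

20


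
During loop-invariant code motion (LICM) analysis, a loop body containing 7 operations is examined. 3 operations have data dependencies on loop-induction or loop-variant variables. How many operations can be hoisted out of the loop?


Invariant candidates = total - loop-dependent
= 7 - 3 = 4

4


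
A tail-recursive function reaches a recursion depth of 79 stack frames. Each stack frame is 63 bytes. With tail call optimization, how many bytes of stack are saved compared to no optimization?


Without TCO: 79 * 63 = 4977 bytes
With TCO: reuse 1 frame = 63 bytes
Savings = 4977 - 63 = 4914

4914


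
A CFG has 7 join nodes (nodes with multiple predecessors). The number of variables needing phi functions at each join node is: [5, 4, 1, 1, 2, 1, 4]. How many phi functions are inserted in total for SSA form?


Total phi functions = sum of phi functions at each join node
= 5 + 4 + 1 + 1 + 2 + 1 + 4 = 18

18


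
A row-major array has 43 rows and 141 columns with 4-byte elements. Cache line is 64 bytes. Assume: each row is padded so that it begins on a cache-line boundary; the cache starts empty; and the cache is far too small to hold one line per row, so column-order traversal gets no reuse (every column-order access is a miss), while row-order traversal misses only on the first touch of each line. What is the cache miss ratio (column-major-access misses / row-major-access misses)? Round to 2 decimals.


Each row occupies 141 * 4 = 564 bytes and starts on a line boundary, so it spans ceil(564 / 64) = 9 cache lines.
Row-major traversal misses (one per line touched): 43 * ceil(141 * 4 / 64) = 387
Column-major traversal misses (no reuse, every access misses): 43 * 141 = 6063
Ratio = 6063 / 387 = 15.67

15.67


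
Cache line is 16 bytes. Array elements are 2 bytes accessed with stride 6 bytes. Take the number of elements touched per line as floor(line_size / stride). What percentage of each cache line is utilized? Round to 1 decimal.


Elements per cache line = floor(16 / 6) = 2
Bytes used = 2 * 2 = 4
Utilization = 4 / 16 * 100 = 25.0%

25.0


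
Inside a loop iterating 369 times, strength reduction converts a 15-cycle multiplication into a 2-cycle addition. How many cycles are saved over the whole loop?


Per-iteration saving = 15 - 2 = 13
Total saved = 369 * 13 = 4797

4797


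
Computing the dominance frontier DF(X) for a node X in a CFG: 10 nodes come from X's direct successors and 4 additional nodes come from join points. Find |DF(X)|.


DF(X) = direct successor contributions + join point contributions
= 10 + 4 = 14

14


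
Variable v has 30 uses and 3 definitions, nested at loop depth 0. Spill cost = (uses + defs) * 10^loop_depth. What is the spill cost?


uses + defs = 30 + 3 = 33
10^0 = 1
Spill cost = 33 * 1 = 33

33


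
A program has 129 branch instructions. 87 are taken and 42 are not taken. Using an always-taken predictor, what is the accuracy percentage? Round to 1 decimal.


Predictor: always-taken
Correct predictions = 87
Accuracy = 87 / 129 * 100 = 67.4%

67.4


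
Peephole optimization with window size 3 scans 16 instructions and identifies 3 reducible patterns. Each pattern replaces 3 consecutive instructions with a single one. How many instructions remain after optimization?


Each match removes 2 instructions.
Total removed = 3 * 2 = 6
Remaining = 16 - 6 = 10

10


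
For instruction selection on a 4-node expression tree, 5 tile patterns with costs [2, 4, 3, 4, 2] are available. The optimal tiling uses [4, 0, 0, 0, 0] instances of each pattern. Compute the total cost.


Total cost = sum(count_i * cost_i)
= 4*2 + 0*4 + 0*3 + 0*4 + 0*2
= 8

8


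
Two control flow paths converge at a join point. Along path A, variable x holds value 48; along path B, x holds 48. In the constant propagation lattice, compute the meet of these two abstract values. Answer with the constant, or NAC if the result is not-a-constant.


Meet operation: if both paths give the same constant, result is that constant; if they differ, result is NAC (not-a-constant).
Path A: 48, Path B: 48 -> equal
Result: constant -> 48

48


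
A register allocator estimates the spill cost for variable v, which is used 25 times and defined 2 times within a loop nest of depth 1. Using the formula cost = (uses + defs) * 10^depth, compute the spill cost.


uses + defs = 25 + 2 = 27
10^1 = 10
Spill cost = 27 * 10 = 270

270


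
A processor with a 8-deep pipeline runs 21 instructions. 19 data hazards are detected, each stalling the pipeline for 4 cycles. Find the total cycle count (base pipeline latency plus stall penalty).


Base cycles = 8 + 21 - 1 = 28
Total stalls = 19 * 4 = 76
Total = 28 + 76 = 104

104


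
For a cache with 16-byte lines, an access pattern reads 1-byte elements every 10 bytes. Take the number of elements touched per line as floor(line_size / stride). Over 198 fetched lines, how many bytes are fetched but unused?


Elements per line = floor(16 / 10) = 1
Bytes used per line = 1 * 1 = 1
Wasted per line = 16 - 1 = 15
Total wasted = 15 * 198 = 2970

2970


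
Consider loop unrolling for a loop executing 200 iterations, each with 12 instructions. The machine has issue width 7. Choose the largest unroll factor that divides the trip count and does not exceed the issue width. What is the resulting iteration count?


Largest divisor of 200 <= 7 is 5
New iterations = 200 / 5 = 40

40


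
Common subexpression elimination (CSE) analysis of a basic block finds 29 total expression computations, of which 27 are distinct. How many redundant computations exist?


CSE count = total expressions - unique expressions
= 29 - 27 = 2

2


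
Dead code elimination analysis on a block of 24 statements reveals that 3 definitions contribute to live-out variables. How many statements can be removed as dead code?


Dead code = total statements - live definitions
= 24 - 3 = 21

21


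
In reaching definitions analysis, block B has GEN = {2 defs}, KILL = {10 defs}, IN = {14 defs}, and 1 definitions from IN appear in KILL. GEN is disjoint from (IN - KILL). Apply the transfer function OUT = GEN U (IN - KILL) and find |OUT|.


IN - KILL: 14 - 1 = 13 surviving definitions
OUT = GEN + surviving = 2 + 13 = 15

15


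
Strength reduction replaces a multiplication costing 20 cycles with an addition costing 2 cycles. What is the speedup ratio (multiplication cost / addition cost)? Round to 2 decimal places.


Ratio = mult_cost / add_cost = 20 / 2 = 10.0

10.0


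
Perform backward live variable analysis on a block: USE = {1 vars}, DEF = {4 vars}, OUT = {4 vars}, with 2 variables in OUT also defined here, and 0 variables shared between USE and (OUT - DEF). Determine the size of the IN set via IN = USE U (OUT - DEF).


OUT - DEF: 4 - 2 = 2
|IN| = |USE| + |OUT - DEF| - |USE ∩ (OUT - DEF)| = 1 + 2 - 0 = 3

3


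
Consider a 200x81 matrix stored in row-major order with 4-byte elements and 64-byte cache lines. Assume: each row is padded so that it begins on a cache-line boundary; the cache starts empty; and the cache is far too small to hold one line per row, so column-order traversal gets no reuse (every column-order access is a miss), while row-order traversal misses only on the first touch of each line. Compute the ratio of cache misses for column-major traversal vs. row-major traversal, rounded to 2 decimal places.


Each row occupies 81 * 4 = 324 bytes and starts on a line boundary, so it spans ceil(324 / 64) = 6 cache lines.
Row-major traversal misses (one per line touched): 200 * ceil(81 * 4 / 64) = 1200
Column-major traversal misses (no reuse, every access misses): 200 * 81 = 16200
Ratio = 16200 / 1200 = 13.5

13.5


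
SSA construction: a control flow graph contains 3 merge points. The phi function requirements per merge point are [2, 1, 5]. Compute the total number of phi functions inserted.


Total phi functions = sum of phi functions at each join node
= 2 + 1 + 5 = 8

8


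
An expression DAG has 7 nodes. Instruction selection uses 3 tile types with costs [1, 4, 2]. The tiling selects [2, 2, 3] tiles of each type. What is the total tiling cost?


Total cost = sum(count_i * cost_i)
= 2*1 + 2*4 + 3*2
= 16

16


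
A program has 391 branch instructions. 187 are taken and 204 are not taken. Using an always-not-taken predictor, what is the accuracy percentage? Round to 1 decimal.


Predictor: always-not-taken
Correct predictions = 204
Accuracy = 204 / 391 * 100 = 52.2%

52.2


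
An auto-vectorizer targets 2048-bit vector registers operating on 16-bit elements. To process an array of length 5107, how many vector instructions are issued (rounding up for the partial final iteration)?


Width = 2048 / 16 = 128 elements per vector op
Iterations = ceil(5107 / 128) = 40

40
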